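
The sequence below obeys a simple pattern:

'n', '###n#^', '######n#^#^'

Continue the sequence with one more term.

#########n#^#^#^

Every step adds ### to the front and #^ to the end of the previous string.
So the next term is ###·######n#^#^·#^.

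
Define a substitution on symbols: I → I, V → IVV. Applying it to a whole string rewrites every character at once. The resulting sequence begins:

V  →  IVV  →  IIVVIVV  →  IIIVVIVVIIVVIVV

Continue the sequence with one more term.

IIIIVVIVVIIVVIVVIIIVVIVVIIVVIVV

Applying the rule to each of the 15 symbols of IIIVVIVVIIVVIVV gives the pieces I I I IVV IVV I IVV IVV I I IVV IVV I IVV IVV, which concatenate to the answer.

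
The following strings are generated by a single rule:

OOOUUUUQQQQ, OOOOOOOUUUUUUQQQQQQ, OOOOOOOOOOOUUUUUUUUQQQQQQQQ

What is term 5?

The n-th term is 4n-1 O's then 2n+2 U's then 2n+2 Q's (n = 1, 2, …).
At n = 5 the blocks have lengths 19, 12, 12.

OOOOOOOOOOOOOOOOOOOUUUUUUUUUUUUQQQQQQQQQQQQ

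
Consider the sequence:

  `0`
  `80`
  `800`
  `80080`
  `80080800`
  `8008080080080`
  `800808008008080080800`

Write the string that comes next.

Each term (from the third on) is the previous term followed by the one before it: term 3 = 80·0 = 800.
The next term joins 800808008008080080800 and 8008080080080.

8008080080080800808008008080080080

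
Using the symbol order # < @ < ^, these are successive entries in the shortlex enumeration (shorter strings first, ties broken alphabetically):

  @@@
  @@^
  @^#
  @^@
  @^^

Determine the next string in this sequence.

^##

Find the rightmost character of @^^ below ^, bump it to the next letter, and reset everything to its right to #.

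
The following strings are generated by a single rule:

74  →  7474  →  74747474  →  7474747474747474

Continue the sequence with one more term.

s(k+1) = s(k)·s(k) — each term doubles the last.
Doubling 7474747474747474:

74747474747474747474747474747474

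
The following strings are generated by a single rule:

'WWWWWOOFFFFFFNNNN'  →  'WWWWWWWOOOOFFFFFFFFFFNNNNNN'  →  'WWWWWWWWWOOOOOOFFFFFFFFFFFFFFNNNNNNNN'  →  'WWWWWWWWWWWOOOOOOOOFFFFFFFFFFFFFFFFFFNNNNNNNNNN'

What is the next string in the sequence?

Term n consists of 2n+3 W's, followed by 2n O's, followed by 4n+2 F's, followed by 2n+2 N's (n = 1, 2, …).
At n = 5 the blocks have lengths 13, 10, 22, 12.

WWWWWWWWWWWWWOOOOOOOOOOFFFFFFFFFFFFFFFFFFFFFFNNNNNNNNNNNN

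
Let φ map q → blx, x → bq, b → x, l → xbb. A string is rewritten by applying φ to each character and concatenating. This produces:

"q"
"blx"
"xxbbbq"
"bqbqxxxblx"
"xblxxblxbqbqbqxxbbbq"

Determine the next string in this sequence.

Rewriting the 20 symbols of xblxxblxbqbqbqxxbbbq one by one yields bq x xbb bq bq x xbb bq x blx x blx x blx bq bq x x x blx; concatenated:

bqxxbbbqbqxxbbbqxblxxblxxblxbqbqxxxblx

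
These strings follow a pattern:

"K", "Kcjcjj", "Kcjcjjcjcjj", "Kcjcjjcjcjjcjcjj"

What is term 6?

Kcjcjjcjcjjcjcjjcjcjjcjcjj

The strings grow by a fixed suffix cjcjj each time.
From Kcjcjjcjcjjcjcjj, 2 further steps: Kcjcjjcjcjjcjcjj → Kcjcjjcjcjjcjcjjcjcjj → (answer).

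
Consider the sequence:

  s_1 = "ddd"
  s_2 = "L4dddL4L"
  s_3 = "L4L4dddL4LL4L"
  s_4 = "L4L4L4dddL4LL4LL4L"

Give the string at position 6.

Every step adds L4 to the front and L4L to the end of the previous string.
From L4L4L4dddL4LL4LL4L, 2 further steps: L4L4L4dddL4LL4LL4L → L4L4L4L4dddL4LL4LL4LL4L → (answer).

L4L4L4L4L4dddL4LL4LL4LL4LL4L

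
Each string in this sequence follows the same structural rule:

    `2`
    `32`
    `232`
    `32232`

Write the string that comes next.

23232232

Each term (from the third on) is the two preceding terms concatenated in order: term 3 = 2·32 = 232.
So term 5 is 232·32232.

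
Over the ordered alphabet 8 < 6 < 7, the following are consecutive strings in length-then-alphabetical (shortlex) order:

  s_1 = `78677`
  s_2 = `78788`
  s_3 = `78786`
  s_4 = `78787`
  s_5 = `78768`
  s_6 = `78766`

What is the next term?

78767

Find the rightmost character of 78766 below 7, bump it to the next letter, and reset everything to its right to 8.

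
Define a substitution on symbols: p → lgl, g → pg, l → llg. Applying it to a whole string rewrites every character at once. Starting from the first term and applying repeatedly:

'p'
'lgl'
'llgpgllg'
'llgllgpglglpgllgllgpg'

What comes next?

llgllgpgllgllgpglglpgllgpgllglglpgllgllgpgllgllgpglglpg

Applying the rule to each of the 21 symbols of llgllgpglglpgllgllgpg gives the pieces llg llg pg llg llg pg lgl pg llg pg llg lgl pg llg llg pg llg llg pg lgl pg, which concatenate to the answer.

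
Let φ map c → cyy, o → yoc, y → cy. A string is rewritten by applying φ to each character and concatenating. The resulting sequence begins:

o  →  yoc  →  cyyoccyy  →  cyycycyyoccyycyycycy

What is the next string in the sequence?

cyycycycyycycyycycyyoccyycyycycycyycycycyycycyycy

Replace each of the 20 characters of cyycycyyoccyycyycycy in place — cyy cy cy cyy cy cyy cy cy yoc cyy cyy cy cy cyy cy cy cyy cy cyy cy — and concatenate.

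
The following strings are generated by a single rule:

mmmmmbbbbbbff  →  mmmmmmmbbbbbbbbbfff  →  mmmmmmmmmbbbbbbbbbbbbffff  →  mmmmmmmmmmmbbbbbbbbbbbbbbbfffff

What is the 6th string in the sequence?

Term n consists of 2n+3 m's, followed by 3n+3 b's, followed by n+1 f's (n = 1, 2, …).
For term 6, n = 6, so the run lengths are 15, 21, 7.

mmmmmmmmmmmmmmmbbbbbbbbbbbbbbbbbbbbbfffffff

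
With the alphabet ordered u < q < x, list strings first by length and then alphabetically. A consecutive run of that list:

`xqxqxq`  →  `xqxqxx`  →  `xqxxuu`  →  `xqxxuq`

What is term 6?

xqxxqu

Stepping forward 2 times from xqxxuq: xqxxuq → xqxxux, then the target.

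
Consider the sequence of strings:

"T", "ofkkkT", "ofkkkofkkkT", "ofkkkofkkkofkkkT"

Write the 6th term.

ofkkkofkkkofkkkofkkkofkkkT

Each term is the previous one with ofkkk prepended.
From ofkkkofkkkofkkkT, 2 further steps: ofkkkofkkkofkkkT → ofkkkofkkkofkkkofkkkT → (answer).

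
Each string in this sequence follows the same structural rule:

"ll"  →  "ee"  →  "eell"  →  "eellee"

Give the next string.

eelleeeell

This is a Fibonacci-style word recurrence s(k) = s(k−1)·s(k−2): e.g. ee·ll = eell.
The next term joins eellee and eell.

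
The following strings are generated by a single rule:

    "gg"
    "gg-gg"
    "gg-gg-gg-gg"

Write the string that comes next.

gg-gg-gg-gg-gg-gg-gg-gg

Each string is two copies of the previous one joined by '-'.
One more doubling of gg-gg-gg-gg gives the answer.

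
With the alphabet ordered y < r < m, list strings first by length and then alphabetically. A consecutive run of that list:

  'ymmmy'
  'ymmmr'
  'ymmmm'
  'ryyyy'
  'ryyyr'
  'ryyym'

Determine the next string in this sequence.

ryyry

The successor of ryyym increments the rightmost position that isn't already m and resets every position after it to y.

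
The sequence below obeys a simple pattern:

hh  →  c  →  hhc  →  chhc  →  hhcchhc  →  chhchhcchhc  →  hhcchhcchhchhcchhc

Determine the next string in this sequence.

Each term (from the third on) is the two preceding terms concatenated in order: term 3 = hh·c = hhc.
The next term joins chhchhcchhc and hhcchhcchhchhcchhc.

chhchhcchhchhcchhcchhchhcchhc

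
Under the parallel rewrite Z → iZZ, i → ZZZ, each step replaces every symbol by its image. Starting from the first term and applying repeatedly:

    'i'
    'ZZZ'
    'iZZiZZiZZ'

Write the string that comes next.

ZZZiZZiZZZZZiZZiZZZZZiZZiZZ

Apply φ to iZZiZZiZZ symbol by symbol: i→ZZZ, Z→iZZ, Z→iZZ, i→ZZZ, Z→iZZ, Z→iZZ, i→ZZZ, Z→iZZ, Z→iZZ; joined: ZZZ iZZ iZZ ZZZ iZZ iZZ ZZZ iZZ iZZ.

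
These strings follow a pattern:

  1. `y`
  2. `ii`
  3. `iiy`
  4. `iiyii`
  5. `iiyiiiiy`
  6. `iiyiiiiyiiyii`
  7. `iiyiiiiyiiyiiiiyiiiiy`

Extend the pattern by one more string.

Each term (from the third on) is the previous term followed by the one before it: term 3 = ii·y = iiy.
So term 8 is iiyiiiiyiiyiiiiyiiiiy·iiyiiiiyiiyii.

iiyiiiiyiiyiiiiyiiiiyiiyiiiiyiiyii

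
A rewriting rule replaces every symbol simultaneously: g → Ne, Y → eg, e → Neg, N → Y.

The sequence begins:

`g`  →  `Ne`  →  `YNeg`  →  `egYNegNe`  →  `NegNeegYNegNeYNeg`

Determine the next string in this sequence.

YNegNeYNegNegNeegYNegNeYNegegYNegNe

φ(NegNeegYNegNeYNeg) expands symbol-by-symbol to Y Neg Ne Y Neg Neg Ne eg Y Neg Ne Y Neg eg Y Neg Ne; joining the 17 pieces gives the next term.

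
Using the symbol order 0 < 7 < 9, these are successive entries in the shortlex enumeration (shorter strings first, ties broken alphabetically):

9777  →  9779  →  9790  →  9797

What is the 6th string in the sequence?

9900

Continuing the enumeration 2 steps past 9797: 9797 → 9799 → (answer).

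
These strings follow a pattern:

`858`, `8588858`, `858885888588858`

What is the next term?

Each string is two copies of the previous one joined by '8'.
Doubling 858885888588858 with '8' between the halves:

8588858885888588858885888588858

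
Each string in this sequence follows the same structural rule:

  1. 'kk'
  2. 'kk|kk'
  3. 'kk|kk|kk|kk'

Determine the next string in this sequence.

Each string is two copies of the previous one joined by '|'.
Doubling kk|kk|kk|kk with '|' between the halves:

kk|kk|kk|kk|kk|kk|kk|kk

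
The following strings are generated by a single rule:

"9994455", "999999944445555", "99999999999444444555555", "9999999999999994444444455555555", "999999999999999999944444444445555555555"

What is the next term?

Term n consists of 4n-1 9's, followed by 2n 4's, followed by 2n 5's (n = 1, 2, …).
Setting n = 6 gives 23, 12, 12 characters in each block.

99999999999999999999999444444444444555555555555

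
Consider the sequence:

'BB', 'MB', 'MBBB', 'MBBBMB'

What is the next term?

From term 3 onward, concatenate the last term with the second-to-last: MB·BB = MBBB, MBBB·MB = MBBBMB, …
The next term joins MBBBMB and MBBB.

MBBBMBMBBB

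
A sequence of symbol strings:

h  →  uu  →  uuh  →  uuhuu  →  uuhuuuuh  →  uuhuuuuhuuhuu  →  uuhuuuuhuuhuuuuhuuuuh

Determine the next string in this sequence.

uuhuuuuhuuhuuuuhuuuuhuuhuuuuhuuhuu

From term 3 onward, concatenate the last term with the second-to-last: uu·h = uuh, uuh·uu = uuhuu, …
So term 8 is uuhuuuuhuuhuuuuhuuuuh·uuhuuuuhuuhuu.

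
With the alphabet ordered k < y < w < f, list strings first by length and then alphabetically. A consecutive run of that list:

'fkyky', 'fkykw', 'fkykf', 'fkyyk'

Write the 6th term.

Continuing the enumeration 2 steps past fkyyk: fkyyk → fkyyy → (answer).

fkyyw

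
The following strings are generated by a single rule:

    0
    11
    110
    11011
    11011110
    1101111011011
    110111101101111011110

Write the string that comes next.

1101111011011110111101101111011011

From term 3 onward, concatenate the last term with the second-to-last: 11·0 = 110, 110·11 = 11011, …
The next term joins 110111101101111011110 and 1101111011011.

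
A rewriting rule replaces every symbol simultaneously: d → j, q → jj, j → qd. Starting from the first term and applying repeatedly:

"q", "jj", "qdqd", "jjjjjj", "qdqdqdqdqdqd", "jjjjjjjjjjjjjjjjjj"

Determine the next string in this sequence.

Rewriting the 18 symbols of jjjjjjjjjjjjjjjjjj one by one yields qd qd qd qd qd qd qd qd qd qd qd qd qd qd qd qd qd qd; concatenated:

qdqdqdqdqdqdqdqdqdqdqdqdqdqdqdqdqdqd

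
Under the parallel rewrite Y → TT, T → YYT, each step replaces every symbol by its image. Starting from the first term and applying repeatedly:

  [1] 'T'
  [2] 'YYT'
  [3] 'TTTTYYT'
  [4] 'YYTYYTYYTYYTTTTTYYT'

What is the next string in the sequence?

TTTTYYTTTTTYYTTTTTYYTTTTTYYTYYTYYTYYTYYTTTTTYYT

Replace each of the 19 characters of YYTYYTYYTYYTTTTTYYT in place — TT TT YYT TT TT YYT TT TT YYT TT TT YYT YYT YYT YYT YYT TT TT YYT — and concatenate.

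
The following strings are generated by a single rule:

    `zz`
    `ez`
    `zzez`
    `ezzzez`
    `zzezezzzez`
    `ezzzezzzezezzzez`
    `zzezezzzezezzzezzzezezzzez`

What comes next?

ezzzezzzezezzzezzzezezzzezezzzezzzezezzzez

Each term (from the third on) is the two preceding terms concatenated in order: term 3 = zz·ez = zzez.
The next term joins ezzzezzzezezzzez and zzezezzzezezzzezzzezezzzez.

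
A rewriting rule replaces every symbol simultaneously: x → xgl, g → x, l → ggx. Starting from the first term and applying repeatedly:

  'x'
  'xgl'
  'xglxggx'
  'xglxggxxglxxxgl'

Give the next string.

Rewriting the 15 symbols of xglxggxxglxxxgl one by one yields xgl x ggx xgl x x xgl xgl x ggx xgl xgl xgl x ggx; concatenated:

xglxggxxglxxxglxglxggxxglxglxglxggx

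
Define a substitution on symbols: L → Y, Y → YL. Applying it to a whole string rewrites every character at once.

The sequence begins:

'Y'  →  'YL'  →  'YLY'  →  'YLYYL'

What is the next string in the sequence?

Apply φ to YLYYL symbol by symbol: Y→YL, L→Y, Y→YL, Y→YL, L→Y; joined: YL Y YL YL Y.

YLYYLYLY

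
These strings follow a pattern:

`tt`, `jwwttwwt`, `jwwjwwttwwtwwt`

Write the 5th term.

s(k+1) = jww·s(k)·wwt, so each term gains jww as a prefix and wwt as a suffix.
From jwwjwwttwwtwwt, 2 further steps: jwwjwwttwwtwwt → jwwjwwjwwttwwtwwtwwt → (answer).

jwwjwwjwwjwwttwwtwwtwwtwwt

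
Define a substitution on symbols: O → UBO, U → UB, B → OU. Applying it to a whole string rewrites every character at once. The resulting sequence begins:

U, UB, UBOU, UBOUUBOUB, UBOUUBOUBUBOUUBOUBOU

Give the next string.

UBOUUBOUBUBOUUBOUBOUUBOUUBOUBUBOUUBOUBOUUBOUB

φ(UBOUUBOUBUBOUUBOUBOU) expands symbol-by-symbol to UB OU UBO UB UB OU UBO UB OU UB OU UBO UB UB OU UBO UB OU UBO UB; joining the 20 pieces gives the next term.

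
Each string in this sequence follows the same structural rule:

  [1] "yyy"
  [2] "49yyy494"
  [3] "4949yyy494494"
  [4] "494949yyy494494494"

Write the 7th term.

494949494949yyy494494494494494494

Each term wraps the previous one in 49 on the left and 494 on the right.
From 494949yyy494494494, 3 further steps: 494949yyy494494494 → 49494949yyy494494494494 → 4949494949yyy494494494494494 → (answer).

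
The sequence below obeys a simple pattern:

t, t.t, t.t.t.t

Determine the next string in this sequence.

Each string is two copies of the previous one joined by '.'.
One more doubling of t.t.t.t gives the answer.

t.t.t.t.t.t.t.t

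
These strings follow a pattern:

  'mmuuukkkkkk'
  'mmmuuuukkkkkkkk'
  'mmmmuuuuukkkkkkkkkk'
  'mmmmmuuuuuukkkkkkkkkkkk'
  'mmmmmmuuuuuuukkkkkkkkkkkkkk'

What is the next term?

mmmmmmmuuuuuuuukkkkkkkkkkkkkkkk

Each string has the form m^{n-1} u^{n} k^{2n}, where the shown terms are n = 3, 4, 5, 6, 7.
Setting n = 8 gives 7, 8, 16 characters in each block.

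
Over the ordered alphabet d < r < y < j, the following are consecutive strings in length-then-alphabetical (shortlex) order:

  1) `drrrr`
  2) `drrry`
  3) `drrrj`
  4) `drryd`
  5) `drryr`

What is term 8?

Advancing 3 positions from drryr through drryr → drryy → drryj reaches term 8.

drrjd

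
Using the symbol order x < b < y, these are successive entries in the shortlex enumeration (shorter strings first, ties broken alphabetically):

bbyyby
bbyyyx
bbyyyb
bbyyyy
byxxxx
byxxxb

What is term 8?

Continuing the enumeration 2 steps past byxxxb: byxxxb → byxxxy → (answer).

byxxbx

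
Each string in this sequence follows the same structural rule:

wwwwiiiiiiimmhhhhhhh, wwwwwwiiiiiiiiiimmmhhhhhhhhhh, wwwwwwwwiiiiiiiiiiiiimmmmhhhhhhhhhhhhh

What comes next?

Each string has the form w^{2n} i^{3n+1} m^{n} h^{3n+1}, where the shown terms are n = 2, 3, 4.
Setting n = 5 gives 10, 16, 5, 16 characters in each block.

wwwwwwwwwwiiiiiiiiiiiiiiiimmmmmhhhhhhhhhhhhhhhh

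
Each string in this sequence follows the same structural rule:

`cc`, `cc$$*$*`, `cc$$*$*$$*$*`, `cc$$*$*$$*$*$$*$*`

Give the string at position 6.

Every step adds $$*$* to the end: s(k+1) = s(k)·$$*$*.
From cc$$*$*$$*$*$$*$*, 2 further steps: cc$$*$*$$*$*$$*$* → cc$$*$*$$*$*$$*$*$$*$* → (answer).

cc$$*$*$$*$*$$*$*$$*$*$$*$*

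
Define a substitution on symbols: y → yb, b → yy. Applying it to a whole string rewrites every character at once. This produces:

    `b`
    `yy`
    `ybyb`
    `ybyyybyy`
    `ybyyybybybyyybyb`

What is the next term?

ybyyybybybyyybyyybyyybybybyyybyy

Applying the rule to each of the 16 symbols of ybyyybybybyyybyb gives the pieces yb yy yb yb yb yy yb yy yb yy yb yb yb yy yb yy, which concatenate to the answer.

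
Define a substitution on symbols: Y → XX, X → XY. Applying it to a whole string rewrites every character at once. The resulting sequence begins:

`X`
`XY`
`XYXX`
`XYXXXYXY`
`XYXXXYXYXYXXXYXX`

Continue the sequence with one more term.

Applying the rule to each of the 16 symbols of XYXXXYXYXYXXXYXX gives the pieces XY XX XY XY XY XX XY XX XY XX XY XY XY XX XY XY, which concatenate to the answer.

XYXXXYXYXYXXXYXXXYXXXYXYXYXXXYXY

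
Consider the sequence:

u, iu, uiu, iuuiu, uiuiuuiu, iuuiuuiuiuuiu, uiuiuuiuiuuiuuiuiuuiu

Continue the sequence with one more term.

This is a Fibonacci-style word recurrence s(k) = s(k−2)·s(k−1): e.g. u·iu = uiu.
Continuing: iuuiuuiuiuuiu · uiuiuuiuiuuiuuiuiuuiu gives term 8.

iuuiuuiuiuuiuuiuiuuiuiuuiuuiuiuuiu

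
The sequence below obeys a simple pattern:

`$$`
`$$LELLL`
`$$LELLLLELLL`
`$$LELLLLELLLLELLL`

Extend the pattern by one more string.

$$LELLLLELLLLELLLLELLL

Each term is the previous one with LELLL appended.
So the next term is $$LELLLLELLLLELLL·LELLL.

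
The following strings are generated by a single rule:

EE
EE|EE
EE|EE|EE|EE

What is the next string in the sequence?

Every step duplicates the string with '|' between the halves.
So the next term is two copies of EE|EE|EE|EE with '|' between the halves.

EE|EE|EE|EE|EE|EE|EE|EE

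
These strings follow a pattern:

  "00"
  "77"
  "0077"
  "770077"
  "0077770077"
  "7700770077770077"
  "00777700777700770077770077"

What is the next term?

770077007777007700777700777700770077770077

Each term (from the third on) is the two preceding terms concatenated in order: term 3 = 00·77 = 0077.
The next term joins 7700770077770077 and 00777700777700770077770077.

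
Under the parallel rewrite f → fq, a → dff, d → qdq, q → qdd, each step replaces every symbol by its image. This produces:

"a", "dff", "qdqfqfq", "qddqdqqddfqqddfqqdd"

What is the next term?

Rewriting the 19 symbols of qddqdqqddfqqddfqqdd one by one yields qdd qdq qdq qdd qdq qdd qdd qdq qdq fq qdd qdd qdq qdq fq qdd qdd qdq qdq; concatenated:

qddqdqqdqqddqdqqddqddqdqqdqfqqddqddqdqqdqfqqddqddqdqqdq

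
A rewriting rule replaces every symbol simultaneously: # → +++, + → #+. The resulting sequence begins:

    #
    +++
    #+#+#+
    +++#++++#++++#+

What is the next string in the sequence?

Rewriting the 15 symbols of +++#++++#++++#+ one by one yields #+ #+ #+ +++ #+ #+ #+ #+ +++ #+ #+ #+ #+ +++ #+; concatenated:

#+#+#++++#+#+#+#++++#+#+#+#++++#+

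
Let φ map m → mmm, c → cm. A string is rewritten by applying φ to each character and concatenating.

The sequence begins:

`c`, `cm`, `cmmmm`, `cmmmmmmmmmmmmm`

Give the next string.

Replace each of the 14 characters of cmmmmmmmmmmmmm in place — cm mmm mmm mmm mmm mmm mmm mmm mmm mmm mmm mmm mmm mmm — and concatenate.

cmmmmmmmmmmmmmmmmmmmmmmmmmmmmmmmmmmmmmmmm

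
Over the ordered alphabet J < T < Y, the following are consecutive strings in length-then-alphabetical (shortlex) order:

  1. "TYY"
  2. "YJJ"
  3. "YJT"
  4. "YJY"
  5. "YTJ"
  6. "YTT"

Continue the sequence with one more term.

Find the rightmost character of YTT below Y, bump it to the next letter, and reset everything to its right to J.

YTY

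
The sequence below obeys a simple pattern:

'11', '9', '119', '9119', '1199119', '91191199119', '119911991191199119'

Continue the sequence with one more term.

91191199119119911991191199119

From term 3 onward, concatenate the second-to-last term with the last: 11·9 = 119, 9·119 = 9119, …
So term 8 is 91191199119·119911991191199119.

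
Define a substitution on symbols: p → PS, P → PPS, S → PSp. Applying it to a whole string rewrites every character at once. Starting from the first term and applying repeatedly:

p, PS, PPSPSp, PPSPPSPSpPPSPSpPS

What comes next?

Rewriting the 17 symbols of PPSPPSPSpPPSPSpPS one by one yields PPS PPS PSp PPS PPS PSp PPS PSp PS PPS PPS PSp PPS PSp PS PPS PSp; concatenated:

PPSPPSPSpPPSPPSPSpPPSPSpPSPPSPPSPSpPPSPSpPSPPSPSp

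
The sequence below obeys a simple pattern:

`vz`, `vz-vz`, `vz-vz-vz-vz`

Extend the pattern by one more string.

vz-vz-vz-vz-vz-vz-vz-vz

s(k+1) = s(k)·-·s(k) — each term doubles the last with '-' between the halves.
So the next term is two copies of vz-vz-vz-vz with '-' between the halves.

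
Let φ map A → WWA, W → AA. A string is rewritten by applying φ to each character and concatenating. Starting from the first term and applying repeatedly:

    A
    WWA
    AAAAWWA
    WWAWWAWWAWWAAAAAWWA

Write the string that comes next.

Applying the rule to each of the 19 symbols of WWAWWAWWAWWAAAAAWWA gives the pieces AA AA WWA AA AA WWA AA AA WWA AA AA WWA WWA WWA WWA WWA AA AA WWA, which concatenate to the answer.

AAAAWWAAAAAWWAAAAAWWAAAAAWWAWWAWWAWWAWWAAAAAWWA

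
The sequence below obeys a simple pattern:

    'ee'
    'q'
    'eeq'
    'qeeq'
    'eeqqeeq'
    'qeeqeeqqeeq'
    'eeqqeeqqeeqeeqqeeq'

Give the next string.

qeeqeeqqeeqeeqqeeqqeeqeeqqeeq

Each term (from the third on) is the two preceding terms concatenated in order: term 3 = ee·q = eeq.
So term 8 is qeeqeeqqeeq·eeqqeeqqeeqeeqqeeq.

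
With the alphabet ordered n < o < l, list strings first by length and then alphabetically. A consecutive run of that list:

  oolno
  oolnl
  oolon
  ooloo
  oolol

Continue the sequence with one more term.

Find the rightmost character of oolol below l, bump it to the next letter, and reset everything to its right to n.

oolln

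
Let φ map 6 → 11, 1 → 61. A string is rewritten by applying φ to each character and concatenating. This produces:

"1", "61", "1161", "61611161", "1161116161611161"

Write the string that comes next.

Replace each of the 16 characters of 1161116161611161 in place — 61 61 11 61 61 61 11 61 11 61 11 61 61 61 11 61 — and concatenate.

61611161616111611161116161611161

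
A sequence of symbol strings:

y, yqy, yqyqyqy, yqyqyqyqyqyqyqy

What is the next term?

yqyqyqyqyqyqyqyqyqyqyqyqyqyqyqy

Each string is two copies of the previous one joined by 'q'.
One more doubling of yqyqyqyqyqyqyqy gives the answer.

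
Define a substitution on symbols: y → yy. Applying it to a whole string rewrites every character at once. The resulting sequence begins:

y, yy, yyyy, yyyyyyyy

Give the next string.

Apply φ to yyyyyyyy symbol by symbol: y→yy, y→yy, y→yy, y→yy, y→yy, y→yy, y→yy, y→yy; joined: yy yy yy yy yy yy yy yy.

yyyyyyyyyyyyyyyy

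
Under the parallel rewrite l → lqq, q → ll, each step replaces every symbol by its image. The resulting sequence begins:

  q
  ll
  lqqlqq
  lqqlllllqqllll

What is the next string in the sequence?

φ(lqqlllllqqllll) expands symbol-by-symbol to lqq ll ll lqq lqq lqq lqq lqq ll ll lqq lqq lqq lqq; joining the 14 pieces gives the next term.

lqqlllllqqlqqlqqlqqlqqlllllqqlqqlqqlqq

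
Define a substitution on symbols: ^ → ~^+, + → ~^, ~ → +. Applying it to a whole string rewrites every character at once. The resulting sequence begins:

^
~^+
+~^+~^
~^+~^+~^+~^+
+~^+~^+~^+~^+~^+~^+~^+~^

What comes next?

Rewriting the 24 symbols of +~^+~^+~^+~^+~^+~^+~^+~^ one by one yields ~^ + ~^+ ~^ + ~^+ ~^ + ~^+ ~^ + ~^+ ~^ + ~^+ ~^ + ~^+ ~^ + ~^+ ~^ + ~^+; concatenated:

~^+~^+~^+~^+~^+~^+~^+~^+~^+~^+~^+~^+~^+~^+~^+~^+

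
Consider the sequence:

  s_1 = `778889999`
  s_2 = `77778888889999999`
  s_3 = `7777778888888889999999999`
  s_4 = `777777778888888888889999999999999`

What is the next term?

77777777778888888888888889999999999999999

Reading off run lengths: 7 runs 2, 4, 6, 8; 8 runs 3, 6, 9, 12; 9 runs 4, 7, 10, 13 — each is linear in n (n = 1, 2, …).
Setting n = 5 gives 10, 15, 16 characters in each block.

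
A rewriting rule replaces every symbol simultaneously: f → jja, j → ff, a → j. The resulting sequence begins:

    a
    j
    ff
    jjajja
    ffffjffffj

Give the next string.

jjajjajjajjaffjjajjajjajjaff

Apply φ to ffffjffffj symbol by symbol: f→jja, f→jja, f→jja, f→jja, j→ff, f→jja, f→jja, f→jja, f→jja, j→ff; joined: jja jja jja jja ff jja jja jja jja ff.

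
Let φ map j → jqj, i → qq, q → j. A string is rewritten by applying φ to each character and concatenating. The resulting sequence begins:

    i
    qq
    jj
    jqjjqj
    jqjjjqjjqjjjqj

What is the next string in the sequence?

jqjjjqjjqjjqjjjqjjqjjjqjjqjjqjjjqj

φ(jqjjjqjjqjjjqj) expands symbol-by-symbol to jqj j jqj jqj jqj j jqj jqj j jqj jqj jqj j jqj; joining the 14 pieces gives the next term.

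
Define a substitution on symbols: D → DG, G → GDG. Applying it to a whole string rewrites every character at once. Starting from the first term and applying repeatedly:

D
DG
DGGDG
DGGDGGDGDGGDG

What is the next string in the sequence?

φ(DGGDGGDGDGGDG) expands symbol-by-symbol to DG GDG GDG DG GDG GDG DG GDG DG GDG GDG DG GDG; joining the 13 pieces gives the next term.

DGGDGGDGDGGDGGDGDGGDGDGGDGGDGDGGDG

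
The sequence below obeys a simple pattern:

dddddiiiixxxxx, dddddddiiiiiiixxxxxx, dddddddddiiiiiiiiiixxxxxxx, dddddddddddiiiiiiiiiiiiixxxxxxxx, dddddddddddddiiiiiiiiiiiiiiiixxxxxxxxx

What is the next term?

dddddddddddddddiiiiiiiiiiiiiiiiiiixxxxxxxxxx

The n-th term is 2n+1 d's then 3n-2 i's then n+3 x's, where the shown terms are n = 2, 3, 4, 5, 6.
At n = 7 the blocks have lengths 15, 19, 10.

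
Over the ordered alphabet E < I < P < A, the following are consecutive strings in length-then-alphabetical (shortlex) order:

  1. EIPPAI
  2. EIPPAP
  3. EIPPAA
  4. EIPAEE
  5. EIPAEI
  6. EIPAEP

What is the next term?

EIPAEA

Treat EIPAEP as a base-4 numeral over the given alphabet and add one, carrying through any trailing A's.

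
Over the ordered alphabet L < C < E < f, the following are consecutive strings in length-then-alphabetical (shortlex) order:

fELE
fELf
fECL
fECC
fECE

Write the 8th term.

Stepping forward 3 times from fECE: fECE → fECf → fEEL, then the target.

fEEC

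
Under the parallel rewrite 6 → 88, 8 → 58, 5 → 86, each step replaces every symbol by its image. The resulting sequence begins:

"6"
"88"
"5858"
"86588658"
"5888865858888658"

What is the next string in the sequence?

86585858588886588658585858888658

Applying the rule to each of the 16 symbols of 5888865858888658 gives the pieces 86 58 58 58 58 88 86 58 86 58 58 58 58 88 86 58, which concatenate to the answer.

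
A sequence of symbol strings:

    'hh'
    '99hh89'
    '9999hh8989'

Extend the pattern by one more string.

999999hh898989

s(k+1) = 99·s(k)·89, so each term gains 99 as a prefix and 89 as a suffix.
One more step from 9999hh8989 gives the answer.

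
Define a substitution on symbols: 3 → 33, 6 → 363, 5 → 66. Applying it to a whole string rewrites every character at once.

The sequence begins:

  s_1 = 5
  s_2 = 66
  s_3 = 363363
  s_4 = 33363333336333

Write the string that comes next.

Applying the rule to each of the 14 symbols of 33363333336333 gives the pieces 33 33 33 363 33 33 33 33 33 33 363 33 33 33, which concatenate to the answer.

333333363333333333333363333333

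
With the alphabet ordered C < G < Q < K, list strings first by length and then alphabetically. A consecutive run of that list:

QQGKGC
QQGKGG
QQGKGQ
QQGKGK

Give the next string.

QQGKQC

Find the rightmost character of QQGKGK below K, bump it to the next letter, and reset everything to its right to C.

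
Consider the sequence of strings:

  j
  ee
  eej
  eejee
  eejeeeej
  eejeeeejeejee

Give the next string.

From term 3 onward, concatenate the last term with the second-to-last: ee·j = eej, eej·ee = eejee, …
So term 7 is eejeeeejeejee·eejeeeej.

eejeeeejeejeeeejeeeej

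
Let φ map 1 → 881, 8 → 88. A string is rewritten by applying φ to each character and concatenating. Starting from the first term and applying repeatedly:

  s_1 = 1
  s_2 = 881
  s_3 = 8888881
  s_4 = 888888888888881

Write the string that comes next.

Rewriting the 15 symbols of 888888888888881 one by one yields 88 88 88 88 88 88 88 88 88 88 88 88 88 88 881; concatenated:

8888888888888888888888888888881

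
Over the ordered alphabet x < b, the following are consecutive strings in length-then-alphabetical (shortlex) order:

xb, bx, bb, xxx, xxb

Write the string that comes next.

Find the rightmost character of xxb below b, bump it to the next letter, and reset everything to its right to x.

xbx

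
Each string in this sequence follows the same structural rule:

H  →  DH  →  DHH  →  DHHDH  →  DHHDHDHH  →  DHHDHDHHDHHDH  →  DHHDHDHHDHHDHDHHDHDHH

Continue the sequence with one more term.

DHHDHDHHDHHDHDHHDHDHHDHHDHDHHDHHDH

This is a Fibonacci-style word recurrence s(k) = s(k−1)·s(k−2): e.g. DH·H = DHH.
So term 8 is DHHDHDHHDHHDHDHHDHDHH·DHHDHDHHDHHDH.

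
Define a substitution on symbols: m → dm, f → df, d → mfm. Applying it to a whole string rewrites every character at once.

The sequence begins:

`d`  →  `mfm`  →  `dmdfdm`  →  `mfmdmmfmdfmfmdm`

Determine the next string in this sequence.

dmdfdmmfmdmdmdfdmmfmdfdmdfdmmfmdm

Applying the rule to each of the 15 symbols of mfmdmmfmdfmfmdm gives the pieces dm df dm mfm dm dm df dm mfm df dm df dm mfm dm, which concatenate to the answer.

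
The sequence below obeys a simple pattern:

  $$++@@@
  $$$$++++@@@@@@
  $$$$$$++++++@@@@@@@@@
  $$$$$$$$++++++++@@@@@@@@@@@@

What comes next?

$$$$$$$$$$++++++++++@@@@@@@@@@@@@@@

Term n consists of 2n $'s, followed by 2n +'s, followed by 3n @'s (n = 1, 2, …).
Setting n = 5 gives 10, 10, 15 characters in each block.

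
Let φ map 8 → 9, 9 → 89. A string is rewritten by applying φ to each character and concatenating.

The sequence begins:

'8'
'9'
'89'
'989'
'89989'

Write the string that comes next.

98989989

Apply φ to 89989 symbol by symbol: 8→9, 9→89, 9→89, 8→9, 9→89; joined: 9 89 89 9 89.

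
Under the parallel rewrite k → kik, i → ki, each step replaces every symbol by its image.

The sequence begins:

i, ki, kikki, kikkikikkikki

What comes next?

φ(kikkikikkikki) expands symbol-by-symbol to kik ki kik kik ki kik ki kik kik ki kik kik ki; joining the 13 pieces gives the next term.

kikkikikkikkikikkikikkikkikikkikki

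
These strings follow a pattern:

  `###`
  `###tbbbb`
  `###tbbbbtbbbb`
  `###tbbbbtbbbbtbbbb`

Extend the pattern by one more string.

The strings grow by a fixed suffix tbbbb each time.
Applying this once more to ###tbbbbtbbbbtbbbb:

###tbbbbtbbbbtbbbbtbbbb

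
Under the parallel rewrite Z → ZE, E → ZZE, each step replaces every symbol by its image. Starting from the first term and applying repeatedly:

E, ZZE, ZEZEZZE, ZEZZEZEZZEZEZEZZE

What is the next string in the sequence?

ZEZZEZEZEZZEZEZZEZEZEZZEZEZZEZEZZEZEZEZZE

Applying the rule to each of the 17 symbols of ZEZZEZEZZEZEZEZZE gives the pieces ZE ZZE ZE ZE ZZE ZE ZZE ZE ZE ZZE ZE ZZE ZE ZZE ZE ZE ZZE, which concatenate to the answer.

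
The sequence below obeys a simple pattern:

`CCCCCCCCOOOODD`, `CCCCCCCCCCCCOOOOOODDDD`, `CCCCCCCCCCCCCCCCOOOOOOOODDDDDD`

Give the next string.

Term n consists of 4n C's, followed by 2n O's, followed by 2n-2 D's, where the shown terms are n = 2, 3, 4.
Setting n = 5 gives 20, 10, 8 characters in each block.

CCCCCCCCCCCCCCCCCCCCOOOOOOOOOODDDDDDDD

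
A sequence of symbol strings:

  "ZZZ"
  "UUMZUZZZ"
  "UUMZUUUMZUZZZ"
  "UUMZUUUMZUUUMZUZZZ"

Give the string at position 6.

UUMZUUUMZUUUMZUUUMZUUUMZUZZZ

Each term is the previous one with UUMZU prepended.
From UUMZUUUMZUUUMZUZZZ, 2 further steps: UUMZUUUMZUUUMZUZZZ → UUMZUUUMZUUUMZUUUMZUZZZ → (answer).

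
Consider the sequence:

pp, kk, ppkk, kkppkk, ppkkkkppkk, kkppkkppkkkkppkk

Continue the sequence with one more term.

ppkkkkppkkkkppkkppkkkkppkk

From term 3 onward, concatenate the second-to-last term with the last: pp·kk = ppkk, kk·ppkk = kkppkk, …
Continuing: ppkkkkppkk · kkppkkppkkkkppkk gives term 7.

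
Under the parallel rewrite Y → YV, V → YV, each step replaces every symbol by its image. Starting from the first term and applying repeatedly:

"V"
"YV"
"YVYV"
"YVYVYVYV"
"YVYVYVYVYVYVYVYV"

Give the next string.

Replace each of the 16 characters of YVYVYVYVYVYVYVYV in place — YV YV YV YV YV YV YV YV YV YV YV YV YV YV YV YV — and concatenate.

YVYVYVYVYVYVYVYVYVYVYVYVYVYVYVYV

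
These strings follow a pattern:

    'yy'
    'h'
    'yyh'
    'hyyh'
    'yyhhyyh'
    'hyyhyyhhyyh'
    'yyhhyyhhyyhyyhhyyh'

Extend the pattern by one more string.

hyyhyyhhyyhyyhhyyhhyyhyyhhyyh

From term 3 onward, concatenate the second-to-last term with the last: yy·h = yyh, h·yyh = hyyh, …
So term 8 is hyyhyyhhyyh·yyhhyyhhyyhyyhhyyh.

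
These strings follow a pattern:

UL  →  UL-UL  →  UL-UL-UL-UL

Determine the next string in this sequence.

UL-UL-UL-UL-UL-UL-UL-UL

Every step duplicates the string with '-' between the halves.
One more doubling of UL-UL-UL-UL gives the answer.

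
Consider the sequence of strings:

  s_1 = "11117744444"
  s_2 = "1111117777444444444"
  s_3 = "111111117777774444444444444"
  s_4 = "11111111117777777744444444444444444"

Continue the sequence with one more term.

Reading off run lengths: 1 runs 4, 6, 8, 10; 7 runs 2, 4, 6, 8; 4 runs 5, 9, 13, 17 — each is linear in n (n = 1, 2, …).
For the next term, n = 5, so the run lengths are 12, 10, 21.

1111111111117777777777444444444444444444444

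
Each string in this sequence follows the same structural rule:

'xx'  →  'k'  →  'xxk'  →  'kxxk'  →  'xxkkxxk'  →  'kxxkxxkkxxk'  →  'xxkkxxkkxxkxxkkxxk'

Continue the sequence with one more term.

Each term (from the third on) is the two preceding terms concatenated in order: term 3 = xx·k = xxk.
The next term joins kxxkxxkkxxk and xxkkxxkkxxkxxkkxxk.

kxxkxxkkxxkxxkkxxkkxxkxxkkxxk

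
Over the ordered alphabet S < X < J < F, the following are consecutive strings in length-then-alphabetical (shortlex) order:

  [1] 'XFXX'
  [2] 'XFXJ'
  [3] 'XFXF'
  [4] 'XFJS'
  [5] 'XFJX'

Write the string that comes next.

XFJJ

The successor of XFJX increments the rightmost position that isn't already F and resets every position after it to S.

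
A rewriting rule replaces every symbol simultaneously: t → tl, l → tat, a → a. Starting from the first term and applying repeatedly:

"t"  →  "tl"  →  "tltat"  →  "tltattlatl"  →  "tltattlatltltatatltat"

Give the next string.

Rewriting the 21 symbols of tltattlatltltatatltat one by one yields tl tat tl a tl tl tat a tl tat tl tat tl a tl a tl tat tl a tl; concatenated:

tltattlatltltatatltattltattlatlatltattlatl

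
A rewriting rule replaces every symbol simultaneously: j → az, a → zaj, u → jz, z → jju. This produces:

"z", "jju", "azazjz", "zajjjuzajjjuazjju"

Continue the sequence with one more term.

Rewriting the 17 symbols of zajjjuzajjjuazjju one by one yields jju zaj az az az jz jju zaj az az az jz zaj jju az az jz; concatenated:

jjuzajazazazjzjjuzajazazazjzzajjjuazazjz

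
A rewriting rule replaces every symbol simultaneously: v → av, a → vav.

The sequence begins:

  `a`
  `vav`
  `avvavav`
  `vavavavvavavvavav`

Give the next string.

avvavavvavavvavavavvavavvavavavvavavvavav

Replace each of the 17 characters of vavavavvavavvavav in place — av vav av vav av vav av av vav av vav av av vav av vav av — and concatenate.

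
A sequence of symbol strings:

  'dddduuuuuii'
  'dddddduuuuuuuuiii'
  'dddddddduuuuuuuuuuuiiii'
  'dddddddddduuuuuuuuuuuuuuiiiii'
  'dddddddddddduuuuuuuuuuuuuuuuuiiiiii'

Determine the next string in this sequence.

Each string has the form d^{2n+2} u^{3n+2} i^{n+1} (n = 1, 2, …).
At n = 6 the blocks have lengths 14, 20, 7.

dddddddddddddduuuuuuuuuuuuuuuuuuuuiiiiiii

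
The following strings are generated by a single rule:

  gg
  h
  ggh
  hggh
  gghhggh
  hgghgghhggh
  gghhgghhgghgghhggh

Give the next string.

hgghgghhgghgghhgghhgghgghhggh

From term 3 onward, concatenate the second-to-last term with the last: gg·h = ggh, h·ggh = hggh, …
So term 8 is hgghgghhggh·gghhgghhgghgghhggh.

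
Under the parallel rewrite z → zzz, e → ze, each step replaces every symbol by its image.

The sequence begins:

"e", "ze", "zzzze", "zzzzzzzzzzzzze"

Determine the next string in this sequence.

Replace each of the 14 characters of zzzzzzzzzzzzze in place — zzz zzz zzz zzz zzz zzz zzz zzz zzz zzz zzz zzz zzz ze — and concatenate.

zzzzzzzzzzzzzzzzzzzzzzzzzzzzzzzzzzzzzzzze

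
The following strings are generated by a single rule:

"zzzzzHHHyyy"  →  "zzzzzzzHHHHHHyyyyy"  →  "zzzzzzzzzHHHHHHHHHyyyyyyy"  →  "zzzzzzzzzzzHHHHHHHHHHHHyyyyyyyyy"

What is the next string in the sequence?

zzzzzzzzzzzzzHHHHHHHHHHHHHHHyyyyyyyyyyy

Each string has the form z^{2n+3} H^{3n} y^{2n+1} (n = 1, 2, …).
Setting n = 5 gives 13, 15, 11 characters in each block.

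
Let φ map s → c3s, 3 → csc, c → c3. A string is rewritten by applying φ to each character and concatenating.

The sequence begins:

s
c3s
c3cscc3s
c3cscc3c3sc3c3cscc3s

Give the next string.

c3cscc3c3sc3c3cscc3cscc3sc3cscc3cscc3c3sc3c3cscc3s

Applying the rule to each of the 20 symbols of c3cscc3c3sc3c3cscc3s gives the pieces c3 csc c3 c3s c3 c3 csc c3 csc c3s c3 csc c3 csc c3 c3s c3 c3 csc c3s, which concatenate to the answer.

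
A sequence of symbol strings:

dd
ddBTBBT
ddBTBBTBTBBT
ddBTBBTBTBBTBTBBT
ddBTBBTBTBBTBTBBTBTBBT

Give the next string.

The strings grow by a fixed suffix BTBBT each time.
Applying this once more to ddBTBBTBTBBTBTBBTBTBBT:

ddBTBBTBTBBTBTBBTBTBBTBTBBT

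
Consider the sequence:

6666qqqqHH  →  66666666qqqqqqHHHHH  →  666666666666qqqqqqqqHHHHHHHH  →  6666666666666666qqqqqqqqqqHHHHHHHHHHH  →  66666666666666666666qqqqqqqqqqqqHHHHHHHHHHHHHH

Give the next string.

666666666666666666666666qqqqqqqqqqqqqqHHHHHHHHHHHHHHHHH

Term n consists of 4n 6's, followed by 2n+2 q's, followed by 3n-1 H's (n = 1, 2, …).
For the next term, n = 6, so the run lengths are 24, 14, 17.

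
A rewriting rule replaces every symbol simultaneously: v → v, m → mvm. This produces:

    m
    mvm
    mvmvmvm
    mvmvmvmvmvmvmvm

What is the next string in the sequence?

Applying the rule to each of the 15 symbols of mvmvmvmvmvmvmvm gives the pieces mvm v mvm v mvm v mvm v mvm v mvm v mvm v mvm, which concatenate to the answer.

mvmvmvmvmvmvmvmvmvmvmvmvmvmvmvm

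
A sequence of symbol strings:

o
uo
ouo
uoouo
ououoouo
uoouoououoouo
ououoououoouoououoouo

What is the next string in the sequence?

Each term (from the third on) is the two preceding terms concatenated in order: term 3 = o·uo = ouo.
The next term joins uoouoououoouo and ououoououoouoououoouo.

uoouoououoouoououoououoouoououoouo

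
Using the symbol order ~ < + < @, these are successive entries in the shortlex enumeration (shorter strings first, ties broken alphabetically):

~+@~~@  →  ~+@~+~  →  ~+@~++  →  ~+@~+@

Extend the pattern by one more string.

The successor of ~+@~+@ increments the rightmost position that isn't already @ and resets every position after it to ~.

~+@~@~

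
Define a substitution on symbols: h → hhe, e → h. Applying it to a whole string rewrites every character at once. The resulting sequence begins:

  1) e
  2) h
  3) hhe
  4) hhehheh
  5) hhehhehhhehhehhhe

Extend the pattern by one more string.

Rewriting the 17 symbols of hhehhehhhehhehhhe one by one yields hhe hhe h hhe hhe h hhe hhe hhe h hhe hhe h hhe hhe hhe h; concatenated:

hhehhehhhehhehhhehhehhehhhehhehhhehhehheh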